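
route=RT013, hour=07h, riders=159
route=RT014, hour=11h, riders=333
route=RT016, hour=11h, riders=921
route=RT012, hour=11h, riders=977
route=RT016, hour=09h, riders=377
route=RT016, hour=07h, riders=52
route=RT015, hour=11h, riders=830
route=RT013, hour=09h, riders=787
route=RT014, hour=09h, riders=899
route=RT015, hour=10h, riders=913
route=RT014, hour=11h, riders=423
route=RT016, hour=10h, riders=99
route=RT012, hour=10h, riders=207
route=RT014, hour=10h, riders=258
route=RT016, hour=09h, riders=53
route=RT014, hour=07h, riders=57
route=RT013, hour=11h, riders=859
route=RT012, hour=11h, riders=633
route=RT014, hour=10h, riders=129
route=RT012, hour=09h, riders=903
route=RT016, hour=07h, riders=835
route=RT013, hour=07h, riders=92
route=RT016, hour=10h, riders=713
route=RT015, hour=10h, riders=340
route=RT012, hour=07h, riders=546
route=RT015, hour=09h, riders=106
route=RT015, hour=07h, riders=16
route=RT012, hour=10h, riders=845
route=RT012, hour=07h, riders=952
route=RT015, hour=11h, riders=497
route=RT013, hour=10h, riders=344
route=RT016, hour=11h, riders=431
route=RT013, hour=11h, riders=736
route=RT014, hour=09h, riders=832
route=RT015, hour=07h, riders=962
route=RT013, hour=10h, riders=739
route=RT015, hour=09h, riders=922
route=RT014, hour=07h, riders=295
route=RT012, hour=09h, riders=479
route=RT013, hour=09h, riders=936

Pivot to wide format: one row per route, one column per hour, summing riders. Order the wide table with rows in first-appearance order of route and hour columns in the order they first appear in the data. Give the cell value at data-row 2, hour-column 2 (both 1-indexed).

756

With rows in first-appearance order of route, row 2 is route=RT014. hour columns in first-appearance order: 07h, 11h, 09h, 10h; column 2 is 11h.
Long rows with route=RT014, hour=11h: 333 + 423 = 756.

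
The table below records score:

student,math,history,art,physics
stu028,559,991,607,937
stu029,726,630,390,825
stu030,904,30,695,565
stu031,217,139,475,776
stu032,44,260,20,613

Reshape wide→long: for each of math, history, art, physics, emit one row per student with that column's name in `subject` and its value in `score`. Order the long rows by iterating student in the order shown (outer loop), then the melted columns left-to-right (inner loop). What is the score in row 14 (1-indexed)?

20 rows total (5 × 4). Row 14: index ⌊(14-1)/4⌋ = 3 into student → stu031; (14-1) mod 4 = 1 into the melted columns → history.
So row 14 is (stu031, history, 139); score = 139.

139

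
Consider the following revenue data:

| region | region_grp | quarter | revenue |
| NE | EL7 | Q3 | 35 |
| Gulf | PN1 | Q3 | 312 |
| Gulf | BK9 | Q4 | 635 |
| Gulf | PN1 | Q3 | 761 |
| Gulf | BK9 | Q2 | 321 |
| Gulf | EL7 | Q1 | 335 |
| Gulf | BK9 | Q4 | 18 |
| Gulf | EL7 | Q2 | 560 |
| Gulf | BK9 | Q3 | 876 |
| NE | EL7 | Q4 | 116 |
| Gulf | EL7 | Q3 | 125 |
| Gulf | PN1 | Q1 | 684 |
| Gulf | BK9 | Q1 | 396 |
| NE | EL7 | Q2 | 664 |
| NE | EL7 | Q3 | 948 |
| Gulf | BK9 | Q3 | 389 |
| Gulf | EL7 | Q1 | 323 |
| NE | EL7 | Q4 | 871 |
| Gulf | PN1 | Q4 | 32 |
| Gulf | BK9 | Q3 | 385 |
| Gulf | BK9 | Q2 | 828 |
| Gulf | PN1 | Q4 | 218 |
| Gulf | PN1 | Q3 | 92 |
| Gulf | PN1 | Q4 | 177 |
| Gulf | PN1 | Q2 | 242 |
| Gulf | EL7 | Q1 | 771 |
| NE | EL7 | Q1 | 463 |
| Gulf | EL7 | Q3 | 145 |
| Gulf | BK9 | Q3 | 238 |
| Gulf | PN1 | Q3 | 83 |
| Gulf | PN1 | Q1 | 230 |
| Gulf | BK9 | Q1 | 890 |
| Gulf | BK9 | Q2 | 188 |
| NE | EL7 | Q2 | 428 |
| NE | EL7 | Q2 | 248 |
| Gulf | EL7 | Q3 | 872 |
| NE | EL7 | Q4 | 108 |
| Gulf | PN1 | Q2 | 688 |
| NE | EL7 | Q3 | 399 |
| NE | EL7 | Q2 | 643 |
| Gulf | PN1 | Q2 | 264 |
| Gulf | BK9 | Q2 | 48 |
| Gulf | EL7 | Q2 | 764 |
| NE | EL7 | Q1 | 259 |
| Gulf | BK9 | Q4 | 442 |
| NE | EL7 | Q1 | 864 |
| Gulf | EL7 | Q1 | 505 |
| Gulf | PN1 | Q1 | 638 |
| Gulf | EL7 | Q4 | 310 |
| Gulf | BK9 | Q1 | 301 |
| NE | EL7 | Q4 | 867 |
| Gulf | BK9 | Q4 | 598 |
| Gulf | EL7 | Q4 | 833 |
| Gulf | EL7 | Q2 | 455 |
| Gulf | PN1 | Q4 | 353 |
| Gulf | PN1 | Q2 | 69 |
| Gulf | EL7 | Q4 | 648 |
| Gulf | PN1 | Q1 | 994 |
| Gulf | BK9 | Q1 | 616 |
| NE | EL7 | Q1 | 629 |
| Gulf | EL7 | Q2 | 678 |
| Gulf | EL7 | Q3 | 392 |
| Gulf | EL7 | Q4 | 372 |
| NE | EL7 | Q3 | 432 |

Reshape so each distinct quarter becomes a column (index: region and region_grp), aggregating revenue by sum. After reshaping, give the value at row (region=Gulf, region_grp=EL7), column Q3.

Rows with region=Gulf, region_grp=EL7 and quarter=Q3: revenue values are 125, 145, 872, 392.
125 + 145 + 872 + 392 = 1534.

1534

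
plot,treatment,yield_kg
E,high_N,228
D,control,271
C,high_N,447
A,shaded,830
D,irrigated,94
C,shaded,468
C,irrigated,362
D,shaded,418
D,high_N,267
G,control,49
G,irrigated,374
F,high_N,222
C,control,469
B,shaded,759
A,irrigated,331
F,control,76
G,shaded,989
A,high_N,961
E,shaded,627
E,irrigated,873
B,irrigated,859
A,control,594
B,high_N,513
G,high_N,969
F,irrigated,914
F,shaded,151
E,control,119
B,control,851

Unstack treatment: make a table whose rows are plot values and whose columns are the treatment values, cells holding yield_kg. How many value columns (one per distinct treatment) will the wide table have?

4

4 distinct treatment values: control, high_N, irrigated, shaded.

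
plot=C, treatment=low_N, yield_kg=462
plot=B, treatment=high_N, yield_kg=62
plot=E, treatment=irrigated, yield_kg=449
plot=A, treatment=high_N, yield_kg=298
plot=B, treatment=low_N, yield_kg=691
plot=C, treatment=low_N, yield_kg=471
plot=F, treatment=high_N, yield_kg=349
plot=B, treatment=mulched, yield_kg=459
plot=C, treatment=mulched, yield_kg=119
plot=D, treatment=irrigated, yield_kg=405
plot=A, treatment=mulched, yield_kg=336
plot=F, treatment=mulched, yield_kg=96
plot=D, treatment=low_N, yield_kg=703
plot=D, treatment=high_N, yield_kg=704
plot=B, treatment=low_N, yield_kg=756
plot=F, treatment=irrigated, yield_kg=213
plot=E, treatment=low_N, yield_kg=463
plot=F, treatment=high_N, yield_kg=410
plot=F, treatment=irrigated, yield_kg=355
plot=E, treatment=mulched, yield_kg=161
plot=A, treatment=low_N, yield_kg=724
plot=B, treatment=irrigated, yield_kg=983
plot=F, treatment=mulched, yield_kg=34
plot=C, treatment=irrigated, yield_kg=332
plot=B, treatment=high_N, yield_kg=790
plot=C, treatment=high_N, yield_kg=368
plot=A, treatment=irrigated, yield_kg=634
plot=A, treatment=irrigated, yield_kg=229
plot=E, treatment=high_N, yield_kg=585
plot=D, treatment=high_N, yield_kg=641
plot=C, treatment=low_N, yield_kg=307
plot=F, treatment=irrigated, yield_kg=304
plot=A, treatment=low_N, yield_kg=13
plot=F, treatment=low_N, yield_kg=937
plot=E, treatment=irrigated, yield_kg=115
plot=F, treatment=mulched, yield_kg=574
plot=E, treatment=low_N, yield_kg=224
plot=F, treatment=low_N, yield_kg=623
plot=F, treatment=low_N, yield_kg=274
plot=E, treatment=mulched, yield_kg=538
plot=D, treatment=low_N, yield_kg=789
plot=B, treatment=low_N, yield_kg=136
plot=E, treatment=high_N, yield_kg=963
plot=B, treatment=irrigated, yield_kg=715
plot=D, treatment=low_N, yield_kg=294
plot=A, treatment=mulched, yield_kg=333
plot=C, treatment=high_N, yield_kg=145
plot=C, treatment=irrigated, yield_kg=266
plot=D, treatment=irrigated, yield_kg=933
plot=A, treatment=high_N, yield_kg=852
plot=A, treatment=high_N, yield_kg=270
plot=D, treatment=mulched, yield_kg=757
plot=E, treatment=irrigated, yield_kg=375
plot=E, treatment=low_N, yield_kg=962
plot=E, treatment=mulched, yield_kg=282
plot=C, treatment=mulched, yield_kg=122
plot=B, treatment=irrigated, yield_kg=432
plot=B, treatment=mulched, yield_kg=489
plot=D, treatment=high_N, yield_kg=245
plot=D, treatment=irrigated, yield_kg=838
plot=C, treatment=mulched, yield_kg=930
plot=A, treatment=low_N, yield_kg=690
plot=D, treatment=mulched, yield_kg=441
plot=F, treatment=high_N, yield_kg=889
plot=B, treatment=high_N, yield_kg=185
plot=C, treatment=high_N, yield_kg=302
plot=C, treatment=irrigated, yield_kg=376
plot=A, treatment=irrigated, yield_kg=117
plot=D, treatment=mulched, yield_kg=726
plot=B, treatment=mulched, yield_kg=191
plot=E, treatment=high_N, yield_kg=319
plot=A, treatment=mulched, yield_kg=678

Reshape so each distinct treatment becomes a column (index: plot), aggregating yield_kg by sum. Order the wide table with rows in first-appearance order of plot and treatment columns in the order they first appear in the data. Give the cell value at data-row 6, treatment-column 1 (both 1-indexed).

With rows in first-appearance order of plot, row 6 is plot=D. treatment columns in first-appearance order: low_N, high_N, irrigated, mulched; column 1 is low_N.
Long rows with plot=D, treatment=low_N: 703 + 789 + 294 = 1786.

1786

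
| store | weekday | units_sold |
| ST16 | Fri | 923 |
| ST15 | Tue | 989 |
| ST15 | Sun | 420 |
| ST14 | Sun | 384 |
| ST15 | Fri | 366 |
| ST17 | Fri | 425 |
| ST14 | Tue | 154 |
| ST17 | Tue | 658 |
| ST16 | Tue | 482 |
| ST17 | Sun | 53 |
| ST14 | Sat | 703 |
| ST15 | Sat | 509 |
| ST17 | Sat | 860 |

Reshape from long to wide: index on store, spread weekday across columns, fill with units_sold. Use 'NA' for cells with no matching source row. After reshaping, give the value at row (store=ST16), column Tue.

482

The long row with store=ST16, weekday=Tue has units_sold=482.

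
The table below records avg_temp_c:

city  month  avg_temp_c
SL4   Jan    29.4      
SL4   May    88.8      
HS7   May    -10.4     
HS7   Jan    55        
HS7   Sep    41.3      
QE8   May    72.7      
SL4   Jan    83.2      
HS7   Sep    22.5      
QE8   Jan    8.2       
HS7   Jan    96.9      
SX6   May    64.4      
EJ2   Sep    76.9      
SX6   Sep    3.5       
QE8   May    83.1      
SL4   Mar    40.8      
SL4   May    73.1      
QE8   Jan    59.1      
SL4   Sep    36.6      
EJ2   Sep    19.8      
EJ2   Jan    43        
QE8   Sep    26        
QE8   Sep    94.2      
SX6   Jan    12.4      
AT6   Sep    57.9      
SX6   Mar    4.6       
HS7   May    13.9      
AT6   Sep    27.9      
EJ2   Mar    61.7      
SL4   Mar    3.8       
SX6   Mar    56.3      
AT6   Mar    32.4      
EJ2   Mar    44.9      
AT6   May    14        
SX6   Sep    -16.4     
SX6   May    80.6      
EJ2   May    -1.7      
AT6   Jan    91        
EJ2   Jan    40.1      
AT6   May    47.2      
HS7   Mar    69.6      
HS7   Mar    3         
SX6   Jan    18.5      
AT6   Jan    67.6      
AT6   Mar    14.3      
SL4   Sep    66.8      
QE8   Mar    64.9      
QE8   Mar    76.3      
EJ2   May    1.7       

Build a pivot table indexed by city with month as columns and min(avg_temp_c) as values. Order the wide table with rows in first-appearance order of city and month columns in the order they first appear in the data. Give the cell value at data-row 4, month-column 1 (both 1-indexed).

12.4

With rows in first-appearance order of city, row 4 is city=SX6. month columns in first-appearance order: Jan, May, Sep, Mar; column 1 is Jan.
Long rows with city=SX6, month=Jan: min(12.4, 18.5) = 12.4.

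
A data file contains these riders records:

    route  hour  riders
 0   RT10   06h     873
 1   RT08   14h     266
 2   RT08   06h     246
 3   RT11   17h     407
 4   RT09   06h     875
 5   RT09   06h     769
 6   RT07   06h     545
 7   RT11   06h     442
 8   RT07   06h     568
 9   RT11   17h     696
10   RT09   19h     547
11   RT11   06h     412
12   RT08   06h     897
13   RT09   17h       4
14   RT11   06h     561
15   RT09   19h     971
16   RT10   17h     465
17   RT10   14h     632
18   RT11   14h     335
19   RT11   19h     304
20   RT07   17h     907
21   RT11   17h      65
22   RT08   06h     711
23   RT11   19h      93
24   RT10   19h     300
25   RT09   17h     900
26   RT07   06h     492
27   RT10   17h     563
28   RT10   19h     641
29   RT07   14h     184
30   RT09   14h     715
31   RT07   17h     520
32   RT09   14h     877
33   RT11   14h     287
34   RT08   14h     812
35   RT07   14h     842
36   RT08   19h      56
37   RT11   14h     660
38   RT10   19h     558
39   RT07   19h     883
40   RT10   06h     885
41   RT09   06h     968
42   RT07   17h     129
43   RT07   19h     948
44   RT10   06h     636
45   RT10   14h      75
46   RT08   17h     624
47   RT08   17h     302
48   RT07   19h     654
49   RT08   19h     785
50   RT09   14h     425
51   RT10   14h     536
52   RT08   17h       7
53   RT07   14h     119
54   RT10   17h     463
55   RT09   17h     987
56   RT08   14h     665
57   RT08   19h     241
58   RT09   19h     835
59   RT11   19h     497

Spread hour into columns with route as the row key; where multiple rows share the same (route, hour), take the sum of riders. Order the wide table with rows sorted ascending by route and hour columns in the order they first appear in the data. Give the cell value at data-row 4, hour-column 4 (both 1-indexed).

1499

With rows sorted ascending by route, row 4 is route=RT10. hour columns in first-appearance order: 06h, 14h, 17h, 19h; column 4 is 19h.
Long rows with route=RT10, hour=19h: 300 + 641 + 558 = 1499.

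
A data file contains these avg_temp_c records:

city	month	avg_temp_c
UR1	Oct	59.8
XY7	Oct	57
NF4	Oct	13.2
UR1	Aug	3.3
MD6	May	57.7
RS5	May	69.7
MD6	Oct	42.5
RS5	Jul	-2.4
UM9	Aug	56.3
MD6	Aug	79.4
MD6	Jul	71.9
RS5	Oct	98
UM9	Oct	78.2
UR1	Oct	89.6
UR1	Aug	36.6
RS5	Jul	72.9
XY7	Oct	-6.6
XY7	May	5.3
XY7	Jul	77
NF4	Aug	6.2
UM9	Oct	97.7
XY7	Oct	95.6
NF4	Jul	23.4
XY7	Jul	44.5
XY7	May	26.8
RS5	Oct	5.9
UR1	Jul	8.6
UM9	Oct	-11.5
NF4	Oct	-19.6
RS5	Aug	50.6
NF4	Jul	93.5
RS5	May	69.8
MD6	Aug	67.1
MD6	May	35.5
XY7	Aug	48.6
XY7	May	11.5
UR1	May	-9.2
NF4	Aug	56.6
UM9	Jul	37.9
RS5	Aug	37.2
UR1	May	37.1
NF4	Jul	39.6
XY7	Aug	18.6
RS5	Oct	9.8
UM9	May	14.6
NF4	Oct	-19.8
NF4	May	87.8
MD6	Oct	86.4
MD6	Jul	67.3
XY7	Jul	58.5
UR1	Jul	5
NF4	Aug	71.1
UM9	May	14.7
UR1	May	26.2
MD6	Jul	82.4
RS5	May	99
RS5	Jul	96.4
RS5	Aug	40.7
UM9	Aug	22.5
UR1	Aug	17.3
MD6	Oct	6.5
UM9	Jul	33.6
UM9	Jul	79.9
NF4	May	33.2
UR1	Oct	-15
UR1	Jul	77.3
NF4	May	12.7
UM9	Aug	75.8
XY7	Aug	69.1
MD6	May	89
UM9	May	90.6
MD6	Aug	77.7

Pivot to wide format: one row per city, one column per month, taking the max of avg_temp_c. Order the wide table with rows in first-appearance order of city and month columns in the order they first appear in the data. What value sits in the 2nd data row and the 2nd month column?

With rows in first-appearance order of city, row 2 is city=XY7. month columns in first-appearance order: Oct, Aug, May, Jul; column 2 is Aug.
Long rows with city=XY7, month=Aug: max(48.6, 18.6, 69.1) = 69.1.

69.1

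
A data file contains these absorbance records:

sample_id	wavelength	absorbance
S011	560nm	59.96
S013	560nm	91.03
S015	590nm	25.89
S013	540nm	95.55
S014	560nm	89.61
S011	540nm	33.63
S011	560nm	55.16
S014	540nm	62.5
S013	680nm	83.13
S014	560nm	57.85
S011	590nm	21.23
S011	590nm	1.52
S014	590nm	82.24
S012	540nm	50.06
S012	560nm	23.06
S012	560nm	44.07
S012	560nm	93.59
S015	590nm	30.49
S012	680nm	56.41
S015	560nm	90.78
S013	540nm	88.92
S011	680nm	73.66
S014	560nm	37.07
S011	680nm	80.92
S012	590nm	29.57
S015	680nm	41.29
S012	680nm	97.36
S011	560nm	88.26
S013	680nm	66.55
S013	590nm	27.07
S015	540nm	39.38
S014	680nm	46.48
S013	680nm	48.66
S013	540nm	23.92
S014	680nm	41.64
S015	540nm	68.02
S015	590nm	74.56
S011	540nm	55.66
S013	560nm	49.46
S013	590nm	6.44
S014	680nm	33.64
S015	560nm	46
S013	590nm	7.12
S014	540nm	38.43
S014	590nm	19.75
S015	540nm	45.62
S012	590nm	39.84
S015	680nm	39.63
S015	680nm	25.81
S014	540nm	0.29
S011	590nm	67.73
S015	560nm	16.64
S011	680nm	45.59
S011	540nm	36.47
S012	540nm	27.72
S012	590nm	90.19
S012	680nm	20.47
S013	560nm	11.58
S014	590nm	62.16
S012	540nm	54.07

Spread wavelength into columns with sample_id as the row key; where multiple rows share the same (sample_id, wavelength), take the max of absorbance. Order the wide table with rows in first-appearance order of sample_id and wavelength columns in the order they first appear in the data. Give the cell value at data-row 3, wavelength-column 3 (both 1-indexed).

68.02

With rows in first-appearance order of sample_id, row 3 is sample_id=S015. wavelength columns in first-appearance order: 560nm, 590nm, 540nm, 680nm; column 3 is 540nm.
Long rows with sample_id=S015, wavelength=540nm: max(39.38, 68.02, 45.62) = 68.02.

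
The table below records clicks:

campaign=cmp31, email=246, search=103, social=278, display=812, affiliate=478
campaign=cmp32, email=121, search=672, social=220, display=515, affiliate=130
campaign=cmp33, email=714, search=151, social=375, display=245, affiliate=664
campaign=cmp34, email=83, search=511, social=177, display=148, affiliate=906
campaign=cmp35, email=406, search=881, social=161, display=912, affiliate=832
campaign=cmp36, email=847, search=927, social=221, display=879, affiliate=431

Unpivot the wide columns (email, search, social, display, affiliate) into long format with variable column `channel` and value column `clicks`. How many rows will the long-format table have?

6 campaign values × 5 melted columns = 30 rows.

30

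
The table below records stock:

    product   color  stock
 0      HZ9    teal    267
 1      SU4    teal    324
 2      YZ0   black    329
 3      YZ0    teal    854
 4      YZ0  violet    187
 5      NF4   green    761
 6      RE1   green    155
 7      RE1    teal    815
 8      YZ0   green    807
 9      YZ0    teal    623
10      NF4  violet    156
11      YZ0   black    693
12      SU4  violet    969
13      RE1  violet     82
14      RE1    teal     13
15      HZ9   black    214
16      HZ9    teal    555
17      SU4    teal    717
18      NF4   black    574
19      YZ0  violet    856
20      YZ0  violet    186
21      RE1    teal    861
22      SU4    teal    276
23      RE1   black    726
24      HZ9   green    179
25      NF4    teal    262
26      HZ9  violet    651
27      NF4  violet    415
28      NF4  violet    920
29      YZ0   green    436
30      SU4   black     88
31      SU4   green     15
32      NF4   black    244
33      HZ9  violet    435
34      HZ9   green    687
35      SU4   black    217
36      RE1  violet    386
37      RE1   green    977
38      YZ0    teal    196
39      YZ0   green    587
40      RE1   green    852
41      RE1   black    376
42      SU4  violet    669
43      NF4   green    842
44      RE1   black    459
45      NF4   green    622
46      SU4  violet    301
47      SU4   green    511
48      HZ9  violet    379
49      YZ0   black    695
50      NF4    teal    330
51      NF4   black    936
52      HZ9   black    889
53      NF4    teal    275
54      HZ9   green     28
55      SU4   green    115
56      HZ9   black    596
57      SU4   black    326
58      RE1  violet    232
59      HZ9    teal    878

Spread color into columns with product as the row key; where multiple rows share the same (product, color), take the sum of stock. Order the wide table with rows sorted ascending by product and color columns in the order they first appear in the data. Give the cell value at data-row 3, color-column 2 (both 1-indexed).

1561

With rows sorted ascending by product, row 3 is product=RE1. color columns in first-appearance order: teal, black, violet, green; column 2 is black.
Long rows with product=RE1, color=black: 726 + 376 + 459 = 1561.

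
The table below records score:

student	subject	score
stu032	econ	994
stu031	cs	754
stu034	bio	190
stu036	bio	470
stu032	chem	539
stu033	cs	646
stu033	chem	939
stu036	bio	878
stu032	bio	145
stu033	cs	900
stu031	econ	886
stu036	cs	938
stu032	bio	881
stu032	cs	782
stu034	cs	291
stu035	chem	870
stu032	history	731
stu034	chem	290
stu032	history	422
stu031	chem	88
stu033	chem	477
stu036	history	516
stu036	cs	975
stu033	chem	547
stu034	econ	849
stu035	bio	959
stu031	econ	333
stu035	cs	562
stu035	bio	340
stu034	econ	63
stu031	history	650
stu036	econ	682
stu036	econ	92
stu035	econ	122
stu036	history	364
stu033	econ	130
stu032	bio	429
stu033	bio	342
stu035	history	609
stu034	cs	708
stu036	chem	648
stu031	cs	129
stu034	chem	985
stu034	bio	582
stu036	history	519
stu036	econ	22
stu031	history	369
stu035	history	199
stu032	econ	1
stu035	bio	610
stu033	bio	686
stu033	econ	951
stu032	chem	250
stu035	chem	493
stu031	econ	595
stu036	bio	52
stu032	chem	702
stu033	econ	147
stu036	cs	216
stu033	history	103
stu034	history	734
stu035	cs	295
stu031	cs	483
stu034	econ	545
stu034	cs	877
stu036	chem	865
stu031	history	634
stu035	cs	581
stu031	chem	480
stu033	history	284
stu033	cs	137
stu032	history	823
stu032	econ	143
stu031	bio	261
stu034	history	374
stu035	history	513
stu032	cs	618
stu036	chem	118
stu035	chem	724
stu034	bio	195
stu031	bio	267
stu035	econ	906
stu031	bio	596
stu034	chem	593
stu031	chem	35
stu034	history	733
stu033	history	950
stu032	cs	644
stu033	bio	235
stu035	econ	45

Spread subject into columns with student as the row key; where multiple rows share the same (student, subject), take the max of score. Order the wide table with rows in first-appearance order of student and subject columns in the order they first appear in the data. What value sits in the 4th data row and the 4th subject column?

865

With rows in first-appearance order of student, row 4 is student=stu036. subject columns in first-appearance order: econ, cs, bio, chem, history; column 4 is chem.
Long rows with student=stu036, subject=chem: max(648, 865, 118) = 865.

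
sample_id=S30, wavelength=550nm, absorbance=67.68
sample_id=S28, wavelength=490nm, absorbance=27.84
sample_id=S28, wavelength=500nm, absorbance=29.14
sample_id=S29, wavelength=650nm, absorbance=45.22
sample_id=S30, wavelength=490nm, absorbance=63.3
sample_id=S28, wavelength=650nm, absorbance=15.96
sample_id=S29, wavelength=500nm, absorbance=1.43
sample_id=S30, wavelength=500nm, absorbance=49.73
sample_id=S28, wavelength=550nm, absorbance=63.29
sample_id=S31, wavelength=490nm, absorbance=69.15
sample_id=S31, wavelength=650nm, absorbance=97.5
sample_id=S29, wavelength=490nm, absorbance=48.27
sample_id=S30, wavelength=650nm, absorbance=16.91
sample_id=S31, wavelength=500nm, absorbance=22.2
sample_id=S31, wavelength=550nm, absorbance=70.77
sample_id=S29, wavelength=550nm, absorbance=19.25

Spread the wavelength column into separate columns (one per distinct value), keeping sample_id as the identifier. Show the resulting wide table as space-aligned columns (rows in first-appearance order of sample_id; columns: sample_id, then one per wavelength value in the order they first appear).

sample_id  550nm  490nm  500nm  650nm
S30        67.68  63.3   49.73  16.91
S28        63.29  27.84  29.14  15.96
S29        19.25  48.27  1.43   45.22
S31        70.77  69.15  22.2   97.5 

Columns: sample_id plus the 4 distinct wavelength values (550nm, 490nm, 500nm, 650nm).
For example, row S30 column 550nm takes absorbance=67.68 from the long row (S30, 550nm).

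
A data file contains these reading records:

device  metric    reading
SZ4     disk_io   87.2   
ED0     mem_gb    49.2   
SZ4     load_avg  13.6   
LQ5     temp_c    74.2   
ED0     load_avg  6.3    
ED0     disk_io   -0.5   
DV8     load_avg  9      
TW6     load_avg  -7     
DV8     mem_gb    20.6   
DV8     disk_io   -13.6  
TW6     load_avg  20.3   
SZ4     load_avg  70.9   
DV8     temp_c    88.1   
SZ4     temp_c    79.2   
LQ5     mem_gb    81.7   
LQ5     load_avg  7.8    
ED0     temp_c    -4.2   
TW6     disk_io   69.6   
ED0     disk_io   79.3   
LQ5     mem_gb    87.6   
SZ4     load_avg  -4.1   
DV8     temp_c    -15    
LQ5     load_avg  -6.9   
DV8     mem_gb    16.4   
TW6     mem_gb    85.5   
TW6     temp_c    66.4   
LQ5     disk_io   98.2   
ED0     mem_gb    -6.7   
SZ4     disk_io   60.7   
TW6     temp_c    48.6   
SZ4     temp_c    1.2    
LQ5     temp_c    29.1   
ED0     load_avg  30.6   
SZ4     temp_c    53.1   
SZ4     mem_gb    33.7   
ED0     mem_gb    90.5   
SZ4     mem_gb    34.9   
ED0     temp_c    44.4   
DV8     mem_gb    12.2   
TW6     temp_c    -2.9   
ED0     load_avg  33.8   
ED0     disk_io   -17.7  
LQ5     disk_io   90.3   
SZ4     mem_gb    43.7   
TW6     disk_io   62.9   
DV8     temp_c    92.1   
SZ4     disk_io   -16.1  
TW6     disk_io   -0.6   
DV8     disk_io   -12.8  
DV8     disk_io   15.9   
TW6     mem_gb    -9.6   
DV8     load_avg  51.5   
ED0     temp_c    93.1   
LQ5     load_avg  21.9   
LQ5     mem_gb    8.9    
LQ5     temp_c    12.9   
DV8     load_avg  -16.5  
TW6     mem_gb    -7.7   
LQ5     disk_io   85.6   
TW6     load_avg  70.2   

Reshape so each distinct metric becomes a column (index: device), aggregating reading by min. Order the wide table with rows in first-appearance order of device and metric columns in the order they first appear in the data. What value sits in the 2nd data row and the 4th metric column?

With rows in first-appearance order of device, row 2 is device=ED0. metric columns in first-appearance order: disk_io, mem_gb, load_avg, temp_c; column 4 is temp_c.
Long rows with device=ED0, metric=temp_c: min(-4.2, 44.4, 93.1) = -4.2.

-4.2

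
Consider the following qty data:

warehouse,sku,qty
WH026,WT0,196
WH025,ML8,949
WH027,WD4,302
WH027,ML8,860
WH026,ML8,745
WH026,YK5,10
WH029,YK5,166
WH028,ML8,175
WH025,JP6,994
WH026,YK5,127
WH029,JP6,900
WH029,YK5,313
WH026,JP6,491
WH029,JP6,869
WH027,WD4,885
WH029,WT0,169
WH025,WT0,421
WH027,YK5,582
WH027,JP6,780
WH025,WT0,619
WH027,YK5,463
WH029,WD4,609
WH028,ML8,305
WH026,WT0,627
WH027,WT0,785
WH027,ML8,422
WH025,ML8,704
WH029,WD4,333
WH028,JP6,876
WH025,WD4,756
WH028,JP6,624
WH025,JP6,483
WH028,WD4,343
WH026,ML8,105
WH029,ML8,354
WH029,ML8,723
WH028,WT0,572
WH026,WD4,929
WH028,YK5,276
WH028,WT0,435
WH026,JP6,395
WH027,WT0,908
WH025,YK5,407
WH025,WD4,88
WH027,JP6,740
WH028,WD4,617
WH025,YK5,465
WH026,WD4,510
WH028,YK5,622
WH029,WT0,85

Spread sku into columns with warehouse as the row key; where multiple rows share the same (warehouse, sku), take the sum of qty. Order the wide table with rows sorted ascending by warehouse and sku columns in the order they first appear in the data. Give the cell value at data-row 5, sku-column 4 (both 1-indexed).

With rows sorted ascending by warehouse, row 5 is warehouse=WH029. sku columns in first-appearance order: WT0, ML8, WD4, YK5, JP6; column 4 is YK5.
Long rows with warehouse=WH029, sku=YK5: 166 + 313 = 479.

479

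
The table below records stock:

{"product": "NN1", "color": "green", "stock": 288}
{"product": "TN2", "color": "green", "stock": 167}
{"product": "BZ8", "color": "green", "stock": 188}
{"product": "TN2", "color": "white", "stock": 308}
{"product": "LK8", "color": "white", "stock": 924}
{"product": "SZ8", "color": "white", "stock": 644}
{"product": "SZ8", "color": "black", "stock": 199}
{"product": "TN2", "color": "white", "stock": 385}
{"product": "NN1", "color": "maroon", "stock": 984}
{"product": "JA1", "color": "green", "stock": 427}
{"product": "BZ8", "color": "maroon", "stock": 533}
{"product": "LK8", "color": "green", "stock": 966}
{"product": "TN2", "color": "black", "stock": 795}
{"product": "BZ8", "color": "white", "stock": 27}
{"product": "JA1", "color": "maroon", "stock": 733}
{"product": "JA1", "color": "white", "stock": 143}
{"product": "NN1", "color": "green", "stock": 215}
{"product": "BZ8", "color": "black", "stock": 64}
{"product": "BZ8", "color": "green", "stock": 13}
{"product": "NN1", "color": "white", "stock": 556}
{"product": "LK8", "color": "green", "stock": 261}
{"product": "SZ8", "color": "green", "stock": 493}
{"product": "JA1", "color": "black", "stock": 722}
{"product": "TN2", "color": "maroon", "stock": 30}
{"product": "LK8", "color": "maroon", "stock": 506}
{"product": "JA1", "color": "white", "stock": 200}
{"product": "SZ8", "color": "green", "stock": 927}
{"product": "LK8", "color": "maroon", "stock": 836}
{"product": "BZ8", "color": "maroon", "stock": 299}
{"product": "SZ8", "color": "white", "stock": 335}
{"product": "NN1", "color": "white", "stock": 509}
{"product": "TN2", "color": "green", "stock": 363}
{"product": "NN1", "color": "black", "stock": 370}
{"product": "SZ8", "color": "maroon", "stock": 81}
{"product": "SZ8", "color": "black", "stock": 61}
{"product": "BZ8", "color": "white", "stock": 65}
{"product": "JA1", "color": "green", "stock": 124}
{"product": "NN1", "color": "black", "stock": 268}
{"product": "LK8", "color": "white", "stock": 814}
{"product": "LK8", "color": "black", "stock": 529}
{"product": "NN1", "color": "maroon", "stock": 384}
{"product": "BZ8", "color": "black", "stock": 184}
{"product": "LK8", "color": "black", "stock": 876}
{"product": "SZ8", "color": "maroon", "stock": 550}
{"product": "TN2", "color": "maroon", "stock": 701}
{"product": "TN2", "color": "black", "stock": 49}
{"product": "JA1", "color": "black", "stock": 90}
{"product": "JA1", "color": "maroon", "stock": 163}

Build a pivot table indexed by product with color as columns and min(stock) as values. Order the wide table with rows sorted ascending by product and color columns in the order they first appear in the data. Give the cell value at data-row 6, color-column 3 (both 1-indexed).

With rows sorted ascending by product, row 6 is product=TN2. color columns in first-appearance order: green, white, black, maroon; column 3 is black.
Long rows with product=TN2, color=black: min(795, 49) = 49.

49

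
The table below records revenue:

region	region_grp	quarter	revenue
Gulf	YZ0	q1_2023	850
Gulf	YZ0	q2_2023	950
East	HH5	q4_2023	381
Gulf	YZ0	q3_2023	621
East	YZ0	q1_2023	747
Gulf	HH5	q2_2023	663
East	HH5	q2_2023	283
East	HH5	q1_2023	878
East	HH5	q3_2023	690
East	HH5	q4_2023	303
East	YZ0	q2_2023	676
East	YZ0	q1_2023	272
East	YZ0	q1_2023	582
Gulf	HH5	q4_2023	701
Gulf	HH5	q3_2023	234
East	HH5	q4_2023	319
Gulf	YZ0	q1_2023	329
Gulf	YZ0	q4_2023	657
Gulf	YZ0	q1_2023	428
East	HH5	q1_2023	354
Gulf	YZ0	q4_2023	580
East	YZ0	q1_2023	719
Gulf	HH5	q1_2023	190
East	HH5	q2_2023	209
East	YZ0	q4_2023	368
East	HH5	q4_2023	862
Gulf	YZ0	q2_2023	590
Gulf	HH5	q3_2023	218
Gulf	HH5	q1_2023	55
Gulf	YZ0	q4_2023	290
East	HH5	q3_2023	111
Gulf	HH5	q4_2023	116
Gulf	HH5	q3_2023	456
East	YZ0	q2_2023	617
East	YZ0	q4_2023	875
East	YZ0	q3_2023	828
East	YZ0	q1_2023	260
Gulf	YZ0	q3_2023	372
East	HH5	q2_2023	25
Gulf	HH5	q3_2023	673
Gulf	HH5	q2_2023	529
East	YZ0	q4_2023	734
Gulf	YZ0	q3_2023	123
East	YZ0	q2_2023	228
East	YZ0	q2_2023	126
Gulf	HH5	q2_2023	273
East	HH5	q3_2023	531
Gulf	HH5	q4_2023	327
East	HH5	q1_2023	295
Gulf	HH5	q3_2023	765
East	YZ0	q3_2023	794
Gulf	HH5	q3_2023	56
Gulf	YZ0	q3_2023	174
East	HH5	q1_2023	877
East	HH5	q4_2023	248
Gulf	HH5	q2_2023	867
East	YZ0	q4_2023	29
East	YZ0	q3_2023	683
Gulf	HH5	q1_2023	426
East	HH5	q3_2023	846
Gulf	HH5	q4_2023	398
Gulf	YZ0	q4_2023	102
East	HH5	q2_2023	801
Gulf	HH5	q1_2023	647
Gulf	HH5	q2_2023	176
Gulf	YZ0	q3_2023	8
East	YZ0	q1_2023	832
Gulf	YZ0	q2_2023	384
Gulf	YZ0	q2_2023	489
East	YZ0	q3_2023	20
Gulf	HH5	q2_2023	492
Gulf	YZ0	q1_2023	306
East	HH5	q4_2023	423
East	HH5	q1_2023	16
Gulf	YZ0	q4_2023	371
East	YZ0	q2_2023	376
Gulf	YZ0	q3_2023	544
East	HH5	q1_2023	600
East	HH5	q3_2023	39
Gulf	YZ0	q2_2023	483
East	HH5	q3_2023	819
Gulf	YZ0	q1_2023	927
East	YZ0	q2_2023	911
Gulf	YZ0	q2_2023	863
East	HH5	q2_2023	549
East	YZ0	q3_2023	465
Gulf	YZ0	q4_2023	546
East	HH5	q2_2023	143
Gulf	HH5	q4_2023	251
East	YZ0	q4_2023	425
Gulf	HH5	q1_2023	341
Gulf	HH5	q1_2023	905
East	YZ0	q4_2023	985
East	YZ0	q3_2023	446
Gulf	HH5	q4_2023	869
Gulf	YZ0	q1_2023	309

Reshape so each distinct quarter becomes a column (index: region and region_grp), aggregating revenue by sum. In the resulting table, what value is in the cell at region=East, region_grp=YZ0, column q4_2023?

3416

Rows with region=East, region_grp=YZ0 and quarter=q4_2023: revenue values are 368, 875, 734, 29, 425, 985.
368 + 875 + 734 + 29 + 425 + 985 = 3416.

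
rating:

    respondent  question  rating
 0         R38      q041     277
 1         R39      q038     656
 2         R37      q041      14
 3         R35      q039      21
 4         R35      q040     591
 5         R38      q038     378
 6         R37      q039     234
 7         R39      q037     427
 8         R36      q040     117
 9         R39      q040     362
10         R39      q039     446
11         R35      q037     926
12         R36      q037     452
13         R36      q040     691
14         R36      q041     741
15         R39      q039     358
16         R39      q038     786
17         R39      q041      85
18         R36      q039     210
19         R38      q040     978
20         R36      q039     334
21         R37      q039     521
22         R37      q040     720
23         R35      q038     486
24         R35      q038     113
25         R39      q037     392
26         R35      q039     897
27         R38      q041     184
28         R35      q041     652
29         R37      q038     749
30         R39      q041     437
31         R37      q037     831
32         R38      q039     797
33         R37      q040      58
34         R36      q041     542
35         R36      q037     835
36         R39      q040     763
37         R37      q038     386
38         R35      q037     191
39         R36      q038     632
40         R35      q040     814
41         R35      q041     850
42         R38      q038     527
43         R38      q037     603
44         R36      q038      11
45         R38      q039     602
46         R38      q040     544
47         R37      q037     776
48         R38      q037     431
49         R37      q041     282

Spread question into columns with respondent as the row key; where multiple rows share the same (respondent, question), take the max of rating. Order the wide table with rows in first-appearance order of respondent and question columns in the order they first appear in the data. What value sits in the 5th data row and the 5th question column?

835

With rows in first-appearance order of respondent, row 5 is respondent=R36. question columns in first-appearance order: q041, q038, q039, q040, q037; column 5 is q037.
Long rows with respondent=R36, question=q037: max(452, 835) = 835.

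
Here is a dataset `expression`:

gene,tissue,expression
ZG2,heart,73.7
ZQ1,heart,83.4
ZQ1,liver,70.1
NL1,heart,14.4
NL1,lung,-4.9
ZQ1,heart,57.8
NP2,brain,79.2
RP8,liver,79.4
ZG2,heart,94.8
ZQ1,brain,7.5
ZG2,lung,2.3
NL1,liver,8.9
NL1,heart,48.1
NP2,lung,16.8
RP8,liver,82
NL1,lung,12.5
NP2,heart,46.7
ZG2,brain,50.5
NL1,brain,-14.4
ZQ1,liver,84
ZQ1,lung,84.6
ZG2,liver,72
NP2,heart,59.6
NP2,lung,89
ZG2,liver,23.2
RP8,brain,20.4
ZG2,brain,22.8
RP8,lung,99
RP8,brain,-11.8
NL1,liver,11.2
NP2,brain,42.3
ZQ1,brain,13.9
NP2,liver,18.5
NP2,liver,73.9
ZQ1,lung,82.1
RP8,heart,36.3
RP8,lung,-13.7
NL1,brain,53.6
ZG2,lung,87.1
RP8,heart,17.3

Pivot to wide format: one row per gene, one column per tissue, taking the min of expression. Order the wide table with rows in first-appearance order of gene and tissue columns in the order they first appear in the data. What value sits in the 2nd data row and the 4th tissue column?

7.5

With rows in first-appearance order of gene, row 2 is gene=ZQ1. tissue columns in first-appearance order: heart, liver, lung, brain; column 4 is brain.
Long rows with gene=ZQ1, tissue=brain: min(7.5, 13.9) = 7.5.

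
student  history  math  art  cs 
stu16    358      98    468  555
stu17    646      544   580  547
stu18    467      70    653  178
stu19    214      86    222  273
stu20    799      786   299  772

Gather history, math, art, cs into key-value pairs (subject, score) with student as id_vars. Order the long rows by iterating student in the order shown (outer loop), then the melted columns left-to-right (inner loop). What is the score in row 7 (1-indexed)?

580

20 rows total (5 × 4). Row 7: index ⌊(7-1)/4⌋ = 1 into student → stu17; (7-1) mod 4 = 2 into the melted columns → art.
So row 7 is (stu17, art, 580); score = 580.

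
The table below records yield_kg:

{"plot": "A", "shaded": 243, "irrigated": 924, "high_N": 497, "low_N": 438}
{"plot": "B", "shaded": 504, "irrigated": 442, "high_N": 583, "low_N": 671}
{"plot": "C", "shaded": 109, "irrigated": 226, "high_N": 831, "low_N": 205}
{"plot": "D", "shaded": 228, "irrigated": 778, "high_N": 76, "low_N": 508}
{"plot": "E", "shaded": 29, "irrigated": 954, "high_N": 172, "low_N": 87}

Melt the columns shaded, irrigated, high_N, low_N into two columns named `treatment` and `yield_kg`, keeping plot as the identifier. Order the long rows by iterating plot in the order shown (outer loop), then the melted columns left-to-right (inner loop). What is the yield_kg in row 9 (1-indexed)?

109

20 rows total (5 × 4). Row 9: index ⌊(9-1)/4⌋ = 2 into plot → C; (9-1) mod 4 = 0 into the melted columns → shaded.
So row 9 is (C, shaded, 109); yield_kg = 109.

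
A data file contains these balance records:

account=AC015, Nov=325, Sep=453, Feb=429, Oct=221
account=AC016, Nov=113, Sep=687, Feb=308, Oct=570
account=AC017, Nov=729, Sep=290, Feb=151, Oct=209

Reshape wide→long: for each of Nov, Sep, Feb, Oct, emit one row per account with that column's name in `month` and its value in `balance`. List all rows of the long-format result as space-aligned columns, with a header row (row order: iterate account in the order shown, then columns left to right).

Each (account, column) pair becomes one row: 3 × 4 = 12 rows.
For example, (AC015, Nov) → balance=325.

account  month  balance
AC015    Nov    325    
AC015    Sep    453    
AC015    Feb    429    
AC015    Oct    221    
AC016    Nov    113    
AC016    Sep    687    
AC016    Feb    308    
AC016    Oct    570    
AC017    Nov    729    
AC017    Sep    290    
AC017    Feb    151    
AC017    Oct    209    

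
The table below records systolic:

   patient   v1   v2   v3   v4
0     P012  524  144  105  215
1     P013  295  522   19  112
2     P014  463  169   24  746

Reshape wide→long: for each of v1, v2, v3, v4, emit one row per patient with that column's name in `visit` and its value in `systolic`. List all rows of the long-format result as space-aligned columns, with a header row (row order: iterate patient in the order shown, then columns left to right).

patient  visit  systolic
P012     v1     524     
P012     v2     144     
P012     v3     105     
P012     v4     215     
P013     v1     295     
P013     v2     522     
P013     v3     19      
P013     v4     112     
P014     v1     463     
P014     v2     169     
P014     v3     24      
P014     v4     746     

Each (patient, column) pair becomes one row: 3 × 4 = 12 rows.
For example, (P012, v1) → systolic=524.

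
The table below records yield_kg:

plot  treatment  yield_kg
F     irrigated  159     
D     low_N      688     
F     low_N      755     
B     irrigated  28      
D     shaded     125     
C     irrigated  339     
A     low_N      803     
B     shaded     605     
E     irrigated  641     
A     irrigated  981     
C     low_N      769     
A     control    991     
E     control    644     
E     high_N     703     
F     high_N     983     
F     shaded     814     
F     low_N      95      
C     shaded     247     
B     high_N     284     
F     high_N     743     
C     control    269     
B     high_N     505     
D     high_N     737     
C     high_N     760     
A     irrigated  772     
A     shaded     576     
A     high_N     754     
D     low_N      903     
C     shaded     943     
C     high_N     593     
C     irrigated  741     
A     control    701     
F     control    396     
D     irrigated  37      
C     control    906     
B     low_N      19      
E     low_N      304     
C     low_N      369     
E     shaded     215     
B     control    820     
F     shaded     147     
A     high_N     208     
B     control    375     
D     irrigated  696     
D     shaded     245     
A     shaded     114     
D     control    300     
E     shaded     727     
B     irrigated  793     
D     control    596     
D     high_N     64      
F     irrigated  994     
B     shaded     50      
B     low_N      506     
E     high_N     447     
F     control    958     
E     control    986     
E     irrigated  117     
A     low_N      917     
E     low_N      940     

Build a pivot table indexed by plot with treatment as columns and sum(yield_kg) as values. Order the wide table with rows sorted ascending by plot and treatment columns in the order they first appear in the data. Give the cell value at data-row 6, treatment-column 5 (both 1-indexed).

With rows sorted ascending by plot, row 6 is plot=F. treatment columns in first-appearance order: irrigated, low_N, shaded, control, high_N; column 5 is high_N.
Long rows with plot=F, treatment=high_N: 983 + 743 = 1726.

1726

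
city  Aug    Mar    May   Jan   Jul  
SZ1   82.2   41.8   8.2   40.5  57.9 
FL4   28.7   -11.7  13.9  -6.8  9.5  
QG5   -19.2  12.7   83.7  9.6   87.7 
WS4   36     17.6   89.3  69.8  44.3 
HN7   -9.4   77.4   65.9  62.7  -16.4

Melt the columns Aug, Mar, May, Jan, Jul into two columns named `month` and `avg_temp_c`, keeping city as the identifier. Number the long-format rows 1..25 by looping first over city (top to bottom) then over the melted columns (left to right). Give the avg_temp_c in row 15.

87.7

25 rows total (5 × 5). Row 15: index ⌊(15-1)/5⌋ = 2 into city → QG5; (15-1) mod 5 = 4 into the melted columns → Jul.
So row 15 is (QG5, Jul, 87.7); avg_temp_c = 87.7.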